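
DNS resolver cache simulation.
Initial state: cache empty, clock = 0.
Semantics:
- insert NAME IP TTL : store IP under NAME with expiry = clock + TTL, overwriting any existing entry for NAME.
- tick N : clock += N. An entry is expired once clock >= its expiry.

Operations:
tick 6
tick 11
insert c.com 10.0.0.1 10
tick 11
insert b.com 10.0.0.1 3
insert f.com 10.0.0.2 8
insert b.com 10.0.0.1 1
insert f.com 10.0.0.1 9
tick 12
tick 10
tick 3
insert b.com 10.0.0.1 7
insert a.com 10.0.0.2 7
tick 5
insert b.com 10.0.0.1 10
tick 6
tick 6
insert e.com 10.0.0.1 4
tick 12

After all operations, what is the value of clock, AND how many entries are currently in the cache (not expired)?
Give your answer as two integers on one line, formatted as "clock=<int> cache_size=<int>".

Op 1: tick 6 -> clock=6.
Op 2: tick 11 -> clock=17.
Op 3: insert c.com -> 10.0.0.1 (expiry=17+10=27). clock=17
Op 4: tick 11 -> clock=28. purged={c.com}
Op 5: insert b.com -> 10.0.0.1 (expiry=28+3=31). clock=28
Op 6: insert f.com -> 10.0.0.2 (expiry=28+8=36). clock=28
Op 7: insert b.com -> 10.0.0.1 (expiry=28+1=29). clock=28
Op 8: insert f.com -> 10.0.0.1 (expiry=28+9=37). clock=28
Op 9: tick 12 -> clock=40. purged={b.com,f.com}
Op 10: tick 10 -> clock=50.
Op 11: tick 3 -> clock=53.
Op 12: insert b.com -> 10.0.0.1 (expiry=53+7=60). clock=53
Op 13: insert a.com -> 10.0.0.2 (expiry=53+7=60). clock=53
Op 14: tick 5 -> clock=58.
Op 15: insert b.com -> 10.0.0.1 (expiry=58+10=68). clock=58
Op 16: tick 6 -> clock=64. purged={a.com}
Op 17: tick 6 -> clock=70. purged={b.com}
Op 18: insert e.com -> 10.0.0.1 (expiry=70+4=74). clock=70
Op 19: tick 12 -> clock=82. purged={e.com}
Final clock = 82
Final cache (unexpired): {} -> size=0

Answer: clock=82 cache_size=0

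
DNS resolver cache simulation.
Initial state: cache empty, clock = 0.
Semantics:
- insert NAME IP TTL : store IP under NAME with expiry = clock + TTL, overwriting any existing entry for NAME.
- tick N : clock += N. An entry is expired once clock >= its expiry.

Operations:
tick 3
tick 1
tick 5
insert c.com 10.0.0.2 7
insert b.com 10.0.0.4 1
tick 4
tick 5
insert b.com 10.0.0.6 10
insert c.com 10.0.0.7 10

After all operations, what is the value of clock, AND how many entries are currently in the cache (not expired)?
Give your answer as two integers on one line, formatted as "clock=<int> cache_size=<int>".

Answer: clock=18 cache_size=2

Derivation:
Op 1: tick 3 -> clock=3.
Op 2: tick 1 -> clock=4.
Op 3: tick 5 -> clock=9.
Op 4: insert c.com -> 10.0.0.2 (expiry=9+7=16). clock=9
Op 5: insert b.com -> 10.0.0.4 (expiry=9+1=10). clock=9
Op 6: tick 4 -> clock=13. purged={b.com}
Op 7: tick 5 -> clock=18. purged={c.com}
Op 8: insert b.com -> 10.0.0.6 (expiry=18+10=28). clock=18
Op 9: insert c.com -> 10.0.0.7 (expiry=18+10=28). clock=18
Final clock = 18
Final cache (unexpired): {b.com,c.com} -> size=2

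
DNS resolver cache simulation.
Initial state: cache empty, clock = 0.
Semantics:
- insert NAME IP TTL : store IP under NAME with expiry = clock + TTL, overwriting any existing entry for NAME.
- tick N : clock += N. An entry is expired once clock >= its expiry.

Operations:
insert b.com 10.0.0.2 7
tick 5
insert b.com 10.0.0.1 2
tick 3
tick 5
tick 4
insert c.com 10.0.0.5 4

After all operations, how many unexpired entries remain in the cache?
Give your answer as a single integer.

Answer: 1

Derivation:
Op 1: insert b.com -> 10.0.0.2 (expiry=0+7=7). clock=0
Op 2: tick 5 -> clock=5.
Op 3: insert b.com -> 10.0.0.1 (expiry=5+2=7). clock=5
Op 4: tick 3 -> clock=8. purged={b.com}
Op 5: tick 5 -> clock=13.
Op 6: tick 4 -> clock=17.
Op 7: insert c.com -> 10.0.0.5 (expiry=17+4=21). clock=17
Final cache (unexpired): {c.com} -> size=1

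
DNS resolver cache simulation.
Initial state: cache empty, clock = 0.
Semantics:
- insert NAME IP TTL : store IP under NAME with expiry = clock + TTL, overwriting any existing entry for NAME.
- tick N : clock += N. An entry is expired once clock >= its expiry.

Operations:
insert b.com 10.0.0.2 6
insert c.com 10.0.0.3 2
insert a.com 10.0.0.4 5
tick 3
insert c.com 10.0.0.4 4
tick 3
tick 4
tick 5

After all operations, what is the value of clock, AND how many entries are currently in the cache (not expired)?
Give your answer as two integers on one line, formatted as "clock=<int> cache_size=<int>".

Answer: clock=15 cache_size=0

Derivation:
Op 1: insert b.com -> 10.0.0.2 (expiry=0+6=6). clock=0
Op 2: insert c.com -> 10.0.0.3 (expiry=0+2=2). clock=0
Op 3: insert a.com -> 10.0.0.4 (expiry=0+5=5). clock=0
Op 4: tick 3 -> clock=3. purged={c.com}
Op 5: insert c.com -> 10.0.0.4 (expiry=3+4=7). clock=3
Op 6: tick 3 -> clock=6. purged={a.com,b.com}
Op 7: tick 4 -> clock=10. purged={c.com}
Op 8: tick 5 -> clock=15.
Final clock = 15
Final cache (unexpired): {} -> size=0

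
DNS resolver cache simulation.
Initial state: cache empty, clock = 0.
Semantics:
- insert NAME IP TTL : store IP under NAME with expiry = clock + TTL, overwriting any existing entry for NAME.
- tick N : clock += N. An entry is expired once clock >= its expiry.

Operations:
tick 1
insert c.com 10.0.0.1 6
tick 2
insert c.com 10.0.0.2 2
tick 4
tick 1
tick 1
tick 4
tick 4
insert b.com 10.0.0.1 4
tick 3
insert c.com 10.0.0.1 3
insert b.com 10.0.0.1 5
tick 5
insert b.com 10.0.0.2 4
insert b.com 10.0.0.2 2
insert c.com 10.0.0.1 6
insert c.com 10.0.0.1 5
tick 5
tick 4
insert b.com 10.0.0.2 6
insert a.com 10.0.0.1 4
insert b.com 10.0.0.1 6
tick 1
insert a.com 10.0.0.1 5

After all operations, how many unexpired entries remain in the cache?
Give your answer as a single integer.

Op 1: tick 1 -> clock=1.
Op 2: insert c.com -> 10.0.0.1 (expiry=1+6=7). clock=1
Op 3: tick 2 -> clock=3.
Op 4: insert c.com -> 10.0.0.2 (expiry=3+2=5). clock=3
Op 5: tick 4 -> clock=7. purged={c.com}
Op 6: tick 1 -> clock=8.
Op 7: tick 1 -> clock=9.
Op 8: tick 4 -> clock=13.
Op 9: tick 4 -> clock=17.
Op 10: insert b.com -> 10.0.0.1 (expiry=17+4=21). clock=17
Op 11: tick 3 -> clock=20.
Op 12: insert c.com -> 10.0.0.1 (expiry=20+3=23). clock=20
Op 13: insert b.com -> 10.0.0.1 (expiry=20+5=25). clock=20
Op 14: tick 5 -> clock=25. purged={b.com,c.com}
Op 15: insert b.com -> 10.0.0.2 (expiry=25+4=29). clock=25
Op 16: insert b.com -> 10.0.0.2 (expiry=25+2=27). clock=25
Op 17: insert c.com -> 10.0.0.1 (expiry=25+6=31). clock=25
Op 18: insert c.com -> 10.0.0.1 (expiry=25+5=30). clock=25
Op 19: tick 5 -> clock=30. purged={b.com,c.com}
Op 20: tick 4 -> clock=34.
Op 21: insert b.com -> 10.0.0.2 (expiry=34+6=40). clock=34
Op 22: insert a.com -> 10.0.0.1 (expiry=34+4=38). clock=34
Op 23: insert b.com -> 10.0.0.1 (expiry=34+6=40). clock=34
Op 24: tick 1 -> clock=35.
Op 25: insert a.com -> 10.0.0.1 (expiry=35+5=40). clock=35
Final cache (unexpired): {a.com,b.com} -> size=2

Answer: 2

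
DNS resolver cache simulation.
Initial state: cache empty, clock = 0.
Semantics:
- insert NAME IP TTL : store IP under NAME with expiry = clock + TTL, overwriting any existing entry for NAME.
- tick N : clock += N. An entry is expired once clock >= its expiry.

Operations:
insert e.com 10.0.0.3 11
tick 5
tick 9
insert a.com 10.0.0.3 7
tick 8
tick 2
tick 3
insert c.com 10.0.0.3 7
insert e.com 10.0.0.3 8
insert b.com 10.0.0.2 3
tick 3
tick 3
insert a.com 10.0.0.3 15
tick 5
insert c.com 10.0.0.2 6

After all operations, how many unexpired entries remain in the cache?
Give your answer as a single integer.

Answer: 2

Derivation:
Op 1: insert e.com -> 10.0.0.3 (expiry=0+11=11). clock=0
Op 2: tick 5 -> clock=5.
Op 3: tick 9 -> clock=14. purged={e.com}
Op 4: insert a.com -> 10.0.0.3 (expiry=14+7=21). clock=14
Op 5: tick 8 -> clock=22. purged={a.com}
Op 6: tick 2 -> clock=24.
Op 7: tick 3 -> clock=27.
Op 8: insert c.com -> 10.0.0.3 (expiry=27+7=34). clock=27
Op 9: insert e.com -> 10.0.0.3 (expiry=27+8=35). clock=27
Op 10: insert b.com -> 10.0.0.2 (expiry=27+3=30). clock=27
Op 11: tick 3 -> clock=30. purged={b.com}
Op 12: tick 3 -> clock=33.
Op 13: insert a.com -> 10.0.0.3 (expiry=33+15=48). clock=33
Op 14: tick 5 -> clock=38. purged={c.com,e.com}
Op 15: insert c.com -> 10.0.0.2 (expiry=38+6=44). clock=38
Final cache (unexpired): {a.com,c.com} -> size=2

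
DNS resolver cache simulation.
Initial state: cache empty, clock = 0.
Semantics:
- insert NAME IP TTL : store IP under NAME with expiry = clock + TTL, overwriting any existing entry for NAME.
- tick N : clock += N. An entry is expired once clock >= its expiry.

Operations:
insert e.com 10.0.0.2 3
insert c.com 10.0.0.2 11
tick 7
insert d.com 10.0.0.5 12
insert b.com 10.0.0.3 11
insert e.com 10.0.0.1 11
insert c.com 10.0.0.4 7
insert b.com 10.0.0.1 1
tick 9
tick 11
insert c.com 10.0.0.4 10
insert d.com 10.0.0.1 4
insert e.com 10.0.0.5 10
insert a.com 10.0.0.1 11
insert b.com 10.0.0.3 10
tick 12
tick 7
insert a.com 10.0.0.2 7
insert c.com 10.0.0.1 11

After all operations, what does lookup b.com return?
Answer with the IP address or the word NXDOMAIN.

Op 1: insert e.com -> 10.0.0.2 (expiry=0+3=3). clock=0
Op 2: insert c.com -> 10.0.0.2 (expiry=0+11=11). clock=0
Op 3: tick 7 -> clock=7. purged={e.com}
Op 4: insert d.com -> 10.0.0.5 (expiry=7+12=19). clock=7
Op 5: insert b.com -> 10.0.0.3 (expiry=7+11=18). clock=7
Op 6: insert e.com -> 10.0.0.1 (expiry=7+11=18). clock=7
Op 7: insert c.com -> 10.0.0.4 (expiry=7+7=14). clock=7
Op 8: insert b.com -> 10.0.0.1 (expiry=7+1=8). clock=7
Op 9: tick 9 -> clock=16. purged={b.com,c.com}
Op 10: tick 11 -> clock=27. purged={d.com,e.com}
Op 11: insert c.com -> 10.0.0.4 (expiry=27+10=37). clock=27
Op 12: insert d.com -> 10.0.0.1 (expiry=27+4=31). clock=27
Op 13: insert e.com -> 10.0.0.5 (expiry=27+10=37). clock=27
Op 14: insert a.com -> 10.0.0.1 (expiry=27+11=38). clock=27
Op 15: insert b.com -> 10.0.0.3 (expiry=27+10=37). clock=27
Op 16: tick 12 -> clock=39. purged={a.com,b.com,c.com,d.com,e.com}
Op 17: tick 7 -> clock=46.
Op 18: insert a.com -> 10.0.0.2 (expiry=46+7=53). clock=46
Op 19: insert c.com -> 10.0.0.1 (expiry=46+11=57). clock=46
lookup b.com: not in cache (expired or never inserted)

Answer: NXDOMAIN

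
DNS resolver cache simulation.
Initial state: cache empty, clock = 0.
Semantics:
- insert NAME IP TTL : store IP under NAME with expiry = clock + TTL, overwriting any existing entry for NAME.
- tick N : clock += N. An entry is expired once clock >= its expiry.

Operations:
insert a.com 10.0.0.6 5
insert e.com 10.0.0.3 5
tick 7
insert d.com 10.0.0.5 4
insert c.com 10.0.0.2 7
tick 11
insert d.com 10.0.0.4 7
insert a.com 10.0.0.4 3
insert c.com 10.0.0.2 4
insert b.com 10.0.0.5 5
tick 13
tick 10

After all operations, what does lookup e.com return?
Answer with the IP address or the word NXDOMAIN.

Op 1: insert a.com -> 10.0.0.6 (expiry=0+5=5). clock=0
Op 2: insert e.com -> 10.0.0.3 (expiry=0+5=5). clock=0
Op 3: tick 7 -> clock=7. purged={a.com,e.com}
Op 4: insert d.com -> 10.0.0.5 (expiry=7+4=11). clock=7
Op 5: insert c.com -> 10.0.0.2 (expiry=7+7=14). clock=7
Op 6: tick 11 -> clock=18. purged={c.com,d.com}
Op 7: insert d.com -> 10.0.0.4 (expiry=18+7=25). clock=18
Op 8: insert a.com -> 10.0.0.4 (expiry=18+3=21). clock=18
Op 9: insert c.com -> 10.0.0.2 (expiry=18+4=22). clock=18
Op 10: insert b.com -> 10.0.0.5 (expiry=18+5=23). clock=18
Op 11: tick 13 -> clock=31. purged={a.com,b.com,c.com,d.com}
Op 12: tick 10 -> clock=41.
lookup e.com: not in cache (expired or never inserted)

Answer: NXDOMAIN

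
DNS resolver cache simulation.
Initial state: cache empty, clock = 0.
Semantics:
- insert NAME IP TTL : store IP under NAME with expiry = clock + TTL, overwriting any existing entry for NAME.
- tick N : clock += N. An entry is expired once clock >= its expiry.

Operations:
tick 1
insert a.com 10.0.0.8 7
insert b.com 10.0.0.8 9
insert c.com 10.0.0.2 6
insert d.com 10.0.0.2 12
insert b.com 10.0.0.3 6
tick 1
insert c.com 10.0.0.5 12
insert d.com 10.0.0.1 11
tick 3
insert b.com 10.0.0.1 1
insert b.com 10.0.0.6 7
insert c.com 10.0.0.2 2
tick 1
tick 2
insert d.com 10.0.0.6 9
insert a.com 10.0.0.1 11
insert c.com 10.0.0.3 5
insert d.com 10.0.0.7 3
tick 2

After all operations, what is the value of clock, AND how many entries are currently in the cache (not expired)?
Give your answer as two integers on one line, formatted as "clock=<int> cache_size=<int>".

Op 1: tick 1 -> clock=1.
Op 2: insert a.com -> 10.0.0.8 (expiry=1+7=8). clock=1
Op 3: insert b.com -> 10.0.0.8 (expiry=1+9=10). clock=1
Op 4: insert c.com -> 10.0.0.2 (expiry=1+6=7). clock=1
Op 5: insert d.com -> 10.0.0.2 (expiry=1+12=13). clock=1
Op 6: insert b.com -> 10.0.0.3 (expiry=1+6=7). clock=1
Op 7: tick 1 -> clock=2.
Op 8: insert c.com -> 10.0.0.5 (expiry=2+12=14). clock=2
Op 9: insert d.com -> 10.0.0.1 (expiry=2+11=13). clock=2
Op 10: tick 3 -> clock=5.
Op 11: insert b.com -> 10.0.0.1 (expiry=5+1=6). clock=5
Op 12: insert b.com -> 10.0.0.6 (expiry=5+7=12). clock=5
Op 13: insert c.com -> 10.0.0.2 (expiry=5+2=7). clock=5
Op 14: tick 1 -> clock=6.
Op 15: tick 2 -> clock=8. purged={a.com,c.com}
Op 16: insert d.com -> 10.0.0.6 (expiry=8+9=17). clock=8
Op 17: insert a.com -> 10.0.0.1 (expiry=8+11=19). clock=8
Op 18: insert c.com -> 10.0.0.3 (expiry=8+5=13). clock=8
Op 19: insert d.com -> 10.0.0.7 (expiry=8+3=11). clock=8
Op 20: tick 2 -> clock=10.
Final clock = 10
Final cache (unexpired): {a.com,b.com,c.com,d.com} -> size=4

Answer: clock=10 cache_size=4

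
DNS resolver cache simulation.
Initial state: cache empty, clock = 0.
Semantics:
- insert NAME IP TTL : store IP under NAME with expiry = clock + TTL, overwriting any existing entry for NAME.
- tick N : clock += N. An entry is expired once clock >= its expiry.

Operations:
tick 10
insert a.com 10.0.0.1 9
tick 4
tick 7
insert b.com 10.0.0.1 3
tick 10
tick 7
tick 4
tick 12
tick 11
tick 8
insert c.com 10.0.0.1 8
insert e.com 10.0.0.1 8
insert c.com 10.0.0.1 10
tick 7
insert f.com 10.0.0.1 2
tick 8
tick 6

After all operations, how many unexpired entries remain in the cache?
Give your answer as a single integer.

Op 1: tick 10 -> clock=10.
Op 2: insert a.com -> 10.0.0.1 (expiry=10+9=19). clock=10
Op 3: tick 4 -> clock=14.
Op 4: tick 7 -> clock=21. purged={a.com}
Op 5: insert b.com -> 10.0.0.1 (expiry=21+3=24). clock=21
Op 6: tick 10 -> clock=31. purged={b.com}
Op 7: tick 7 -> clock=38.
Op 8: tick 4 -> clock=42.
Op 9: tick 12 -> clock=54.
Op 10: tick 11 -> clock=65.
Op 11: tick 8 -> clock=73.
Op 12: insert c.com -> 10.0.0.1 (expiry=73+8=81). clock=73
Op 13: insert e.com -> 10.0.0.1 (expiry=73+8=81). clock=73
Op 14: insert c.com -> 10.0.0.1 (expiry=73+10=83). clock=73
Op 15: tick 7 -> clock=80.
Op 16: insert f.com -> 10.0.0.1 (expiry=80+2=82). clock=80
Op 17: tick 8 -> clock=88. purged={c.com,e.com,f.com}
Op 18: tick 6 -> clock=94.
Final cache (unexpired): {} -> size=0

Answer: 0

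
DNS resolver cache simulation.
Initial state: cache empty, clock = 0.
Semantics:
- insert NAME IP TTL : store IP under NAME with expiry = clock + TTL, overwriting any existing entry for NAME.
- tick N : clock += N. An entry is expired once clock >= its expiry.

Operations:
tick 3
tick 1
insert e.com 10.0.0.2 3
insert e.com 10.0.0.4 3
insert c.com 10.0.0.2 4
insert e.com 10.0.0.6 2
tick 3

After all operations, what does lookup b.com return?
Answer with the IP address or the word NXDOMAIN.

Op 1: tick 3 -> clock=3.
Op 2: tick 1 -> clock=4.
Op 3: insert e.com -> 10.0.0.2 (expiry=4+3=7). clock=4
Op 4: insert e.com -> 10.0.0.4 (expiry=4+3=7). clock=4
Op 5: insert c.com -> 10.0.0.2 (expiry=4+4=8). clock=4
Op 6: insert e.com -> 10.0.0.6 (expiry=4+2=6). clock=4
Op 7: tick 3 -> clock=7. purged={e.com}
lookup b.com: not in cache (expired or never inserted)

Answer: NXDOMAIN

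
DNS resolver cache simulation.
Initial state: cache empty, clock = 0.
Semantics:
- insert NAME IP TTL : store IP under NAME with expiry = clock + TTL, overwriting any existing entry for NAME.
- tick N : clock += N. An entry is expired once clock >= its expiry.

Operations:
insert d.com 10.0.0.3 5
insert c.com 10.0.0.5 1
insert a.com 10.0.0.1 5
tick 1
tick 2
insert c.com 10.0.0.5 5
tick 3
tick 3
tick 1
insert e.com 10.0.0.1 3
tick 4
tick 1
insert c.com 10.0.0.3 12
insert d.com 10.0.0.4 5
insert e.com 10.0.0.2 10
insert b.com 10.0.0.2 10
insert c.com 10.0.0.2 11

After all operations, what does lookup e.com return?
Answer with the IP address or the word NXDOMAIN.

Answer: 10.0.0.2

Derivation:
Op 1: insert d.com -> 10.0.0.3 (expiry=0+5=5). clock=0
Op 2: insert c.com -> 10.0.0.5 (expiry=0+1=1). clock=0
Op 3: insert a.com -> 10.0.0.1 (expiry=0+5=5). clock=0
Op 4: tick 1 -> clock=1. purged={c.com}
Op 5: tick 2 -> clock=3.
Op 6: insert c.com -> 10.0.0.5 (expiry=3+5=8). clock=3
Op 7: tick 3 -> clock=6. purged={a.com,d.com}
Op 8: tick 3 -> clock=9. purged={c.com}
Op 9: tick 1 -> clock=10.
Op 10: insert e.com -> 10.0.0.1 (expiry=10+3=13). clock=10
Op 11: tick 4 -> clock=14. purged={e.com}
Op 12: tick 1 -> clock=15.
Op 13: insert c.com -> 10.0.0.3 (expiry=15+12=27). clock=15
Op 14: insert d.com -> 10.0.0.4 (expiry=15+5=20). clock=15
Op 15: insert e.com -> 10.0.0.2 (expiry=15+10=25). clock=15
Op 16: insert b.com -> 10.0.0.2 (expiry=15+10=25). clock=15
Op 17: insert c.com -> 10.0.0.2 (expiry=15+11=26). clock=15
lookup e.com: present, ip=10.0.0.2 expiry=25 > clock=15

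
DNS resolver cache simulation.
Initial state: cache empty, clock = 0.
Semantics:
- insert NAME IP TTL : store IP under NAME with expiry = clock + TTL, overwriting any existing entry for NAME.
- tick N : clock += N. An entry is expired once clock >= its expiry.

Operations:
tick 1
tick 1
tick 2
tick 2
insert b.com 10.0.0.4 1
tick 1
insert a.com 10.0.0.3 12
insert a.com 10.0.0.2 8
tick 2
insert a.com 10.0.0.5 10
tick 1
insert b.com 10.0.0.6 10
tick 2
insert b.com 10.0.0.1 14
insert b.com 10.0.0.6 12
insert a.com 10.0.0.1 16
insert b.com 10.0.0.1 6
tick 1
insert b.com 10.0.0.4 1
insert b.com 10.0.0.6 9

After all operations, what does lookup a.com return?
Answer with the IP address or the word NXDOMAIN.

Op 1: tick 1 -> clock=1.
Op 2: tick 1 -> clock=2.
Op 3: tick 2 -> clock=4.
Op 4: tick 2 -> clock=6.
Op 5: insert b.com -> 10.0.0.4 (expiry=6+1=7). clock=6
Op 6: tick 1 -> clock=7. purged={b.com}
Op 7: insert a.com -> 10.0.0.3 (expiry=7+12=19). clock=7
Op 8: insert a.com -> 10.0.0.2 (expiry=7+8=15). clock=7
Op 9: tick 2 -> clock=9.
Op 10: insert a.com -> 10.0.0.5 (expiry=9+10=19). clock=9
Op 11: tick 1 -> clock=10.
Op 12: insert b.com -> 10.0.0.6 (expiry=10+10=20). clock=10
Op 13: tick 2 -> clock=12.
Op 14: insert b.com -> 10.0.0.1 (expiry=12+14=26). clock=12
Op 15: insert b.com -> 10.0.0.6 (expiry=12+12=24). clock=12
Op 16: insert a.com -> 10.0.0.1 (expiry=12+16=28). clock=12
Op 17: insert b.com -> 10.0.0.1 (expiry=12+6=18). clock=12
Op 18: tick 1 -> clock=13.
Op 19: insert b.com -> 10.0.0.4 (expiry=13+1=14). clock=13
Op 20: insert b.com -> 10.0.0.6 (expiry=13+9=22). clock=13
lookup a.com: present, ip=10.0.0.1 expiry=28 > clock=13

Answer: 10.0.0.1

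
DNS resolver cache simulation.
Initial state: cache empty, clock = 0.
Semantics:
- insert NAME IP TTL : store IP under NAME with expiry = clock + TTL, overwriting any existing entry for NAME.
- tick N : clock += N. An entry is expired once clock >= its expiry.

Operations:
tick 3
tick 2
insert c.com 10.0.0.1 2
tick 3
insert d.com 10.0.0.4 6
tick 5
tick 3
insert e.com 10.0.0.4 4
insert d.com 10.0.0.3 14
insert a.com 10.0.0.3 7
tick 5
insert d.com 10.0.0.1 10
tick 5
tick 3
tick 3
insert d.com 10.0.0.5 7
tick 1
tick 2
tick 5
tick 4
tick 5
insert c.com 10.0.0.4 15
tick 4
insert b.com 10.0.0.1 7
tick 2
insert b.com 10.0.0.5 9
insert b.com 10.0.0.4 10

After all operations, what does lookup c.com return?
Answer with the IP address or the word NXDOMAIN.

Answer: 10.0.0.4

Derivation:
Op 1: tick 3 -> clock=3.
Op 2: tick 2 -> clock=5.
Op 3: insert c.com -> 10.0.0.1 (expiry=5+2=7). clock=5
Op 4: tick 3 -> clock=8. purged={c.com}
Op 5: insert d.com -> 10.0.0.4 (expiry=8+6=14). clock=8
Op 6: tick 5 -> clock=13.
Op 7: tick 3 -> clock=16. purged={d.com}
Op 8: insert e.com -> 10.0.0.4 (expiry=16+4=20). clock=16
Op 9: insert d.com -> 10.0.0.3 (expiry=16+14=30). clock=16
Op 10: insert a.com -> 10.0.0.3 (expiry=16+7=23). clock=16
Op 11: tick 5 -> clock=21. purged={e.com}
Op 12: insert d.com -> 10.0.0.1 (expiry=21+10=31). clock=21
Op 13: tick 5 -> clock=26. purged={a.com}
Op 14: tick 3 -> clock=29.
Op 15: tick 3 -> clock=32. purged={d.com}
Op 16: insert d.com -> 10.0.0.5 (expiry=32+7=39). clock=32
Op 17: tick 1 -> clock=33.
Op 18: tick 2 -> clock=35.
Op 19: tick 5 -> clock=40. purged={d.com}
Op 20: tick 4 -> clock=44.
Op 21: tick 5 -> clock=49.
Op 22: insert c.com -> 10.0.0.4 (expiry=49+15=64). clock=49
Op 23: tick 4 -> clock=53.
Op 24: insert b.com -> 10.0.0.1 (expiry=53+7=60). clock=53
Op 25: tick 2 -> clock=55.
Op 26: insert b.com -> 10.0.0.5 (expiry=55+9=64). clock=55
Op 27: insert b.com -> 10.0.0.4 (expiry=55+10=65). clock=55
lookup c.com: present, ip=10.0.0.4 expiry=64 > clock=55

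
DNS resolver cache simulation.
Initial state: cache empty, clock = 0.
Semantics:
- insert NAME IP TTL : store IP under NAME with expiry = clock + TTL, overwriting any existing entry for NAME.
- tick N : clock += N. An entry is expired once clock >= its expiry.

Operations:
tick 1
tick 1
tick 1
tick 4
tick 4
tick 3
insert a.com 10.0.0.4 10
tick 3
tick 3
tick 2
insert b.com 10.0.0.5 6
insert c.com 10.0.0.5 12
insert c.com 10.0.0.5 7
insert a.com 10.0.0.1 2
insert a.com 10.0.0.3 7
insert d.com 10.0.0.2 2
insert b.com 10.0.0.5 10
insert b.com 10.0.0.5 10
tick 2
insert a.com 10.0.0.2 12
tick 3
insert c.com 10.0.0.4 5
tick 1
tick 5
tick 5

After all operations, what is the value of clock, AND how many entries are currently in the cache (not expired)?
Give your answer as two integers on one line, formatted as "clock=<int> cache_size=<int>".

Op 1: tick 1 -> clock=1.
Op 2: tick 1 -> clock=2.
Op 3: tick 1 -> clock=3.
Op 4: tick 4 -> clock=7.
Op 5: tick 4 -> clock=11.
Op 6: tick 3 -> clock=14.
Op 7: insert a.com -> 10.0.0.4 (expiry=14+10=24). clock=14
Op 8: tick 3 -> clock=17.
Op 9: tick 3 -> clock=20.
Op 10: tick 2 -> clock=22.
Op 11: insert b.com -> 10.0.0.5 (expiry=22+6=28). clock=22
Op 12: insert c.com -> 10.0.0.5 (expiry=22+12=34). clock=22
Op 13: insert c.com -> 10.0.0.5 (expiry=22+7=29). clock=22
Op 14: insert a.com -> 10.0.0.1 (expiry=22+2=24). clock=22
Op 15: insert a.com -> 10.0.0.3 (expiry=22+7=29). clock=22
Op 16: insert d.com -> 10.0.0.2 (expiry=22+2=24). clock=22
Op 17: insert b.com -> 10.0.0.5 (expiry=22+10=32). clock=22
Op 18: insert b.com -> 10.0.0.5 (expiry=22+10=32). clock=22
Op 19: tick 2 -> clock=24. purged={d.com}
Op 20: insert a.com -> 10.0.0.2 (expiry=24+12=36). clock=24
Op 21: tick 3 -> clock=27.
Op 22: insert c.com -> 10.0.0.4 (expiry=27+5=32). clock=27
Op 23: tick 1 -> clock=28.
Op 24: tick 5 -> clock=33. purged={b.com,c.com}
Op 25: tick 5 -> clock=38. purged={a.com}
Final clock = 38
Final cache (unexpired): {} -> size=0

Answer: clock=38 cache_size=0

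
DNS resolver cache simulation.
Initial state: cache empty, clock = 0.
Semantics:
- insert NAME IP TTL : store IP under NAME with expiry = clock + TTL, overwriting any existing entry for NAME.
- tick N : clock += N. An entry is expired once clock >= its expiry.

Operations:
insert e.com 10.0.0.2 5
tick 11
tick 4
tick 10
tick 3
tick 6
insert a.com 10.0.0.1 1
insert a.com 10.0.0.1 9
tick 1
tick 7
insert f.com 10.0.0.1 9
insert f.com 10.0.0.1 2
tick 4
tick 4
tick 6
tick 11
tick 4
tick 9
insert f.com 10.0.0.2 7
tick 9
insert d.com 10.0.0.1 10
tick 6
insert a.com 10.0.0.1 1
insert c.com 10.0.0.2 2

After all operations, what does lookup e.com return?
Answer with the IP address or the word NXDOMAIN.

Op 1: insert e.com -> 10.0.0.2 (expiry=0+5=5). clock=0
Op 2: tick 11 -> clock=11. purged={e.com}
Op 3: tick 4 -> clock=15.
Op 4: tick 10 -> clock=25.
Op 5: tick 3 -> clock=28.
Op 6: tick 6 -> clock=34.
Op 7: insert a.com -> 10.0.0.1 (expiry=34+1=35). clock=34
Op 8: insert a.com -> 10.0.0.1 (expiry=34+9=43). clock=34
Op 9: tick 1 -> clock=35.
Op 10: tick 7 -> clock=42.
Op 11: insert f.com -> 10.0.0.1 (expiry=42+9=51). clock=42
Op 12: insert f.com -> 10.0.0.1 (expiry=42+2=44). clock=42
Op 13: tick 4 -> clock=46. purged={a.com,f.com}
Op 14: tick 4 -> clock=50.
Op 15: tick 6 -> clock=56.
Op 16: tick 11 -> clock=67.
Op 17: tick 4 -> clock=71.
Op 18: tick 9 -> clock=80.
Op 19: insert f.com -> 10.0.0.2 (expiry=80+7=87). clock=80
Op 20: tick 9 -> clock=89. purged={f.com}
Op 21: insert d.com -> 10.0.0.1 (expiry=89+10=99). clock=89
Op 22: tick 6 -> clock=95.
Op 23: insert a.com -> 10.0.0.1 (expiry=95+1=96). clock=95
Op 24: insert c.com -> 10.0.0.2 (expiry=95+2=97). clock=95
lookup e.com: not in cache (expired or never inserted)

Answer: NXDOMAIN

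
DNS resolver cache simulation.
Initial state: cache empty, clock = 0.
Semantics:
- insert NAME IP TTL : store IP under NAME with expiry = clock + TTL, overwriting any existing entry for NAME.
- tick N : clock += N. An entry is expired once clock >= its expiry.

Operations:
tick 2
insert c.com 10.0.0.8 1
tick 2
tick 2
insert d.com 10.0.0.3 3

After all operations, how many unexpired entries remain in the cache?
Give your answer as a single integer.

Answer: 1

Derivation:
Op 1: tick 2 -> clock=2.
Op 2: insert c.com -> 10.0.0.8 (expiry=2+1=3). clock=2
Op 3: tick 2 -> clock=4. purged={c.com}
Op 4: tick 2 -> clock=6.
Op 5: insert d.com -> 10.0.0.3 (expiry=6+3=9). clock=6
Final cache (unexpired): {d.com} -> size=1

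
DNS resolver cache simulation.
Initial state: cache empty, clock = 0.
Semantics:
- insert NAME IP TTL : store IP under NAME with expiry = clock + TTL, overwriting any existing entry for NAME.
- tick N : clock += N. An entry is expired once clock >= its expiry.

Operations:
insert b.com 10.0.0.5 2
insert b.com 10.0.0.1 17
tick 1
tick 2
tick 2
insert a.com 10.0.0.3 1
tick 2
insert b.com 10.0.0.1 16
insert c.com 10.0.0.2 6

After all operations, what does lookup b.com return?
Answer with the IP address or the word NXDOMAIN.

Answer: 10.0.0.1

Derivation:
Op 1: insert b.com -> 10.0.0.5 (expiry=0+2=2). clock=0
Op 2: insert b.com -> 10.0.0.1 (expiry=0+17=17). clock=0
Op 3: tick 1 -> clock=1.
Op 4: tick 2 -> clock=3.
Op 5: tick 2 -> clock=5.
Op 6: insert a.com -> 10.0.0.3 (expiry=5+1=6). clock=5
Op 7: tick 2 -> clock=7. purged={a.com}
Op 8: insert b.com -> 10.0.0.1 (expiry=7+16=23). clock=7
Op 9: insert c.com -> 10.0.0.2 (expiry=7+6=13). clock=7
lookup b.com: present, ip=10.0.0.1 expiry=23 > clock=7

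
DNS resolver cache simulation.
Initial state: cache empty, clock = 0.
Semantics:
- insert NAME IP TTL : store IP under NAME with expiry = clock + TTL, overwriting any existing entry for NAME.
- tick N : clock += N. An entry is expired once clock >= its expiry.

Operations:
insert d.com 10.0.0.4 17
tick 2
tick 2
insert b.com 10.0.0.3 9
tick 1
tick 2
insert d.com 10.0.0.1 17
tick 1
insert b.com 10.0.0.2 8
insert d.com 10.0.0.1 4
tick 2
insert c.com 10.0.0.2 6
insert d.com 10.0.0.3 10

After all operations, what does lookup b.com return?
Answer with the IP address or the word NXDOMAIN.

Op 1: insert d.com -> 10.0.0.4 (expiry=0+17=17). clock=0
Op 2: tick 2 -> clock=2.
Op 3: tick 2 -> clock=4.
Op 4: insert b.com -> 10.0.0.3 (expiry=4+9=13). clock=4
Op 5: tick 1 -> clock=5.
Op 6: tick 2 -> clock=7.
Op 7: insert d.com -> 10.0.0.1 (expiry=7+17=24). clock=7
Op 8: tick 1 -> clock=8.
Op 9: insert b.com -> 10.0.0.2 (expiry=8+8=16). clock=8
Op 10: insert d.com -> 10.0.0.1 (expiry=8+4=12). clock=8
Op 11: tick 2 -> clock=10.
Op 12: insert c.com -> 10.0.0.2 (expiry=10+6=16). clock=10
Op 13: insert d.com -> 10.0.0.3 (expiry=10+10=20). clock=10
lookup b.com: present, ip=10.0.0.2 expiry=16 > clock=10

Answer: 10.0.0.2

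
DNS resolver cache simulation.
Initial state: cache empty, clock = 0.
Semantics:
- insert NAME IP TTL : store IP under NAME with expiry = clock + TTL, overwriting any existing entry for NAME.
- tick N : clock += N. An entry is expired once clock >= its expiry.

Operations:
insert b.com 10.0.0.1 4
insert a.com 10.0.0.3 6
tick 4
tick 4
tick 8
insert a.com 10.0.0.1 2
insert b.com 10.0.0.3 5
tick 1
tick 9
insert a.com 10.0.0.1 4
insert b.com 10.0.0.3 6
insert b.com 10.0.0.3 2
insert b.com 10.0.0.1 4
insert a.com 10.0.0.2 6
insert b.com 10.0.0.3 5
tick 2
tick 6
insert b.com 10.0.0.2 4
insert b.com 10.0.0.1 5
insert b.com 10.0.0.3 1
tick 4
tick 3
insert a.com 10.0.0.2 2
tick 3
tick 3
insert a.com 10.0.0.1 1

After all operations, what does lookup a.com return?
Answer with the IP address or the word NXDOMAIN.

Op 1: insert b.com -> 10.0.0.1 (expiry=0+4=4). clock=0
Op 2: insert a.com -> 10.0.0.3 (expiry=0+6=6). clock=0
Op 3: tick 4 -> clock=4. purged={b.com}
Op 4: tick 4 -> clock=8. purged={a.com}
Op 5: tick 8 -> clock=16.
Op 6: insert a.com -> 10.0.0.1 (expiry=16+2=18). clock=16
Op 7: insert b.com -> 10.0.0.3 (expiry=16+5=21). clock=16
Op 8: tick 1 -> clock=17.
Op 9: tick 9 -> clock=26. purged={a.com,b.com}
Op 10: insert a.com -> 10.0.0.1 (expiry=26+4=30). clock=26
Op 11: insert b.com -> 10.0.0.3 (expiry=26+6=32). clock=26
Op 12: insert b.com -> 10.0.0.3 (expiry=26+2=28). clock=26
Op 13: insert b.com -> 10.0.0.1 (expiry=26+4=30). clock=26
Op 14: insert a.com -> 10.0.0.2 (expiry=26+6=32). clock=26
Op 15: insert b.com -> 10.0.0.3 (expiry=26+5=31). clock=26
Op 16: tick 2 -> clock=28.
Op 17: tick 6 -> clock=34. purged={a.com,b.com}
Op 18: insert b.com -> 10.0.0.2 (expiry=34+4=38). clock=34
Op 19: insert b.com -> 10.0.0.1 (expiry=34+5=39). clock=34
Op 20: insert b.com -> 10.0.0.3 (expiry=34+1=35). clock=34
Op 21: tick 4 -> clock=38. purged={b.com}
Op 22: tick 3 -> clock=41.
Op 23: insert a.com -> 10.0.0.2 (expiry=41+2=43). clock=41
Op 24: tick 3 -> clock=44. purged={a.com}
Op 25: tick 3 -> clock=47.
Op 26: insert a.com -> 10.0.0.1 (expiry=47+1=48). clock=47
lookup a.com: present, ip=10.0.0.1 expiry=48 > clock=47

Answer: 10.0.0.1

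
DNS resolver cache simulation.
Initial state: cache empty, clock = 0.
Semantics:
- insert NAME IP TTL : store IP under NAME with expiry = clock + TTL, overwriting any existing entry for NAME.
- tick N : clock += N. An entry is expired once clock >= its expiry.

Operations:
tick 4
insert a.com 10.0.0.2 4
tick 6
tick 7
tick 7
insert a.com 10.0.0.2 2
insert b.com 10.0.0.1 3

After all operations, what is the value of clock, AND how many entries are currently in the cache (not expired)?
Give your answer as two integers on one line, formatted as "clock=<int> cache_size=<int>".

Op 1: tick 4 -> clock=4.
Op 2: insert a.com -> 10.0.0.2 (expiry=4+4=8). clock=4
Op 3: tick 6 -> clock=10. purged={a.com}
Op 4: tick 7 -> clock=17.
Op 5: tick 7 -> clock=24.
Op 6: insert a.com -> 10.0.0.2 (expiry=24+2=26). clock=24
Op 7: insert b.com -> 10.0.0.1 (expiry=24+3=27). clock=24
Final clock = 24
Final cache (unexpired): {a.com,b.com} -> size=2

Answer: clock=24 cache_size=2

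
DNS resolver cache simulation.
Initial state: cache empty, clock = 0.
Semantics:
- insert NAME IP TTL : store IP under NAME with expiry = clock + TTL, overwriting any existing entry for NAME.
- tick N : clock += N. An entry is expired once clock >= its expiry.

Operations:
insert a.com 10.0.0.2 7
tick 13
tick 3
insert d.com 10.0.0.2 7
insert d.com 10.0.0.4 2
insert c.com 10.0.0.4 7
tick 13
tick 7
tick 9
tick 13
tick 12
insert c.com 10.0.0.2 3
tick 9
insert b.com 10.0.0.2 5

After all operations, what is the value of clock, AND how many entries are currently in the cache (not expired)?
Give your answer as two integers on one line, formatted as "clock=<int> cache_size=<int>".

Answer: clock=79 cache_size=1

Derivation:
Op 1: insert a.com -> 10.0.0.2 (expiry=0+7=7). clock=0
Op 2: tick 13 -> clock=13. purged={a.com}
Op 3: tick 3 -> clock=16.
Op 4: insert d.com -> 10.0.0.2 (expiry=16+7=23). clock=16
Op 5: insert d.com -> 10.0.0.4 (expiry=16+2=18). clock=16
Op 6: insert c.com -> 10.0.0.4 (expiry=16+7=23). clock=16
Op 7: tick 13 -> clock=29. purged={c.com,d.com}
Op 8: tick 7 -> clock=36.
Op 9: tick 9 -> clock=45.
Op 10: tick 13 -> clock=58.
Op 11: tick 12 -> clock=70.
Op 12: insert c.com -> 10.0.0.2 (expiry=70+3=73). clock=70
Op 13: tick 9 -> clock=79. purged={c.com}
Op 14: insert b.com -> 10.0.0.2 (expiry=79+5=84). clock=79
Final clock = 79
Final cache (unexpired): {b.com} -> size=1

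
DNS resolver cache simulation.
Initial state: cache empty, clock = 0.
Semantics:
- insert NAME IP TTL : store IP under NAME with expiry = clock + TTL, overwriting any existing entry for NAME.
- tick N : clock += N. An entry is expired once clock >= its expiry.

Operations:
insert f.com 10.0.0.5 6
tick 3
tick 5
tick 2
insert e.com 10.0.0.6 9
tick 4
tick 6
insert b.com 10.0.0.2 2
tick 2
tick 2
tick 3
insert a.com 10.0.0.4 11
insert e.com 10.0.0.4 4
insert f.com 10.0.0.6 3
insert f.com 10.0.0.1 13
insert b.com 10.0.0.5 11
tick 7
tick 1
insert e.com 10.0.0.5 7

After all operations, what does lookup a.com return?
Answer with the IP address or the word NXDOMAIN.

Op 1: insert f.com -> 10.0.0.5 (expiry=0+6=6). clock=0
Op 2: tick 3 -> clock=3.
Op 3: tick 5 -> clock=8. purged={f.com}
Op 4: tick 2 -> clock=10.
Op 5: insert e.com -> 10.0.0.6 (expiry=10+9=19). clock=10
Op 6: tick 4 -> clock=14.
Op 7: tick 6 -> clock=20. purged={e.com}
Op 8: insert b.com -> 10.0.0.2 (expiry=20+2=22). clock=20
Op 9: tick 2 -> clock=22. purged={b.com}
Op 10: tick 2 -> clock=24.
Op 11: tick 3 -> clock=27.
Op 12: insert a.com -> 10.0.0.4 (expiry=27+11=38). clock=27
Op 13: insert e.com -> 10.0.0.4 (expiry=27+4=31). clock=27
Op 14: insert f.com -> 10.0.0.6 (expiry=27+3=30). clock=27
Op 15: insert f.com -> 10.0.0.1 (expiry=27+13=40). clock=27
Op 16: insert b.com -> 10.0.0.5 (expiry=27+11=38). clock=27
Op 17: tick 7 -> clock=34. purged={e.com}
Op 18: tick 1 -> clock=35.
Op 19: insert e.com -> 10.0.0.5 (expiry=35+7=42). clock=35
lookup a.com: present, ip=10.0.0.4 expiry=38 > clock=35

Answer: 10.0.0.4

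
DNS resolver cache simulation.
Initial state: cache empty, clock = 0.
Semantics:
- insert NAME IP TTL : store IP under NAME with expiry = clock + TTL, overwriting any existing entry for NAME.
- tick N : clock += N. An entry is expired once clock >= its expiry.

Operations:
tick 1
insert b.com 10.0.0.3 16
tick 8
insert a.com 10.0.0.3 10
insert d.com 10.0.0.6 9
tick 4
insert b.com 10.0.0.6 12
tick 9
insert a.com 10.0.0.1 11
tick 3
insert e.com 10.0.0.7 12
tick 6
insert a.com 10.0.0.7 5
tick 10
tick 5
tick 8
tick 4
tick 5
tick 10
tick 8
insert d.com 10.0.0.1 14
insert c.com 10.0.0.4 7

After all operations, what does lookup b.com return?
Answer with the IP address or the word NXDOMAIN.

Op 1: tick 1 -> clock=1.
Op 2: insert b.com -> 10.0.0.3 (expiry=1+16=17). clock=1
Op 3: tick 8 -> clock=9.
Op 4: insert a.com -> 10.0.0.3 (expiry=9+10=19). clock=9
Op 5: insert d.com -> 10.0.0.6 (expiry=9+9=18). clock=9
Op 6: tick 4 -> clock=13.
Op 7: insert b.com -> 10.0.0.6 (expiry=13+12=25). clock=13
Op 8: tick 9 -> clock=22. purged={a.com,d.com}
Op 9: insert a.com -> 10.0.0.1 (expiry=22+11=33). clock=22
Op 10: tick 3 -> clock=25. purged={b.com}
Op 11: insert e.com -> 10.0.0.7 (expiry=25+12=37). clock=25
Op 12: tick 6 -> clock=31.
Op 13: insert a.com -> 10.0.0.7 (expiry=31+5=36). clock=31
Op 14: tick 10 -> clock=41. purged={a.com,e.com}
Op 15: tick 5 -> clock=46.
Op 16: tick 8 -> clock=54.
Op 17: tick 4 -> clock=58.
Op 18: tick 5 -> clock=63.
Op 19: tick 10 -> clock=73.
Op 20: tick 8 -> clock=81.
Op 21: insert d.com -> 10.0.0.1 (expiry=81+14=95). clock=81
Op 22: insert c.com -> 10.0.0.4 (expiry=81+7=88). clock=81
lookup b.com: not in cache (expired or never inserted)

Answer: NXDOMAIN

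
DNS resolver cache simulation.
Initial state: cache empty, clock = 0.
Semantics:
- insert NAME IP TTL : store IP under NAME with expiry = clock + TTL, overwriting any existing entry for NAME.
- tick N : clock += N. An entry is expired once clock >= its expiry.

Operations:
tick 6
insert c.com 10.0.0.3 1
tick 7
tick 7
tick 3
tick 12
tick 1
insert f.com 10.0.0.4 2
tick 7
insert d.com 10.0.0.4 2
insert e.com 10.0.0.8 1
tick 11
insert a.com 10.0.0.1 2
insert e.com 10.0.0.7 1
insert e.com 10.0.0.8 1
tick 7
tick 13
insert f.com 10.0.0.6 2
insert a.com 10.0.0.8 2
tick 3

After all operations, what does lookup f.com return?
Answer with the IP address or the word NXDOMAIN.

Answer: NXDOMAIN

Derivation:
Op 1: tick 6 -> clock=6.
Op 2: insert c.com -> 10.0.0.3 (expiry=6+1=7). clock=6
Op 3: tick 7 -> clock=13. purged={c.com}
Op 4: tick 7 -> clock=20.
Op 5: tick 3 -> clock=23.
Op 6: tick 12 -> clock=35.
Op 7: tick 1 -> clock=36.
Op 8: insert f.com -> 10.0.0.4 (expiry=36+2=38). clock=36
Op 9: tick 7 -> clock=43. purged={f.com}
Op 10: insert d.com -> 10.0.0.4 (expiry=43+2=45). clock=43
Op 11: insert e.com -> 10.0.0.8 (expiry=43+1=44). clock=43
Op 12: tick 11 -> clock=54. purged={d.com,e.com}
Op 13: insert a.com -> 10.0.0.1 (expiry=54+2=56). clock=54
Op 14: insert e.com -> 10.0.0.7 (expiry=54+1=55). clock=54
Op 15: insert e.com -> 10.0.0.8 (expiry=54+1=55). clock=54
Op 16: tick 7 -> clock=61. purged={a.com,e.com}
Op 17: tick 13 -> clock=74.
Op 18: insert f.com -> 10.0.0.6 (expiry=74+2=76). clock=74
Op 19: insert a.com -> 10.0.0.8 (expiry=74+2=76). clock=74
Op 20: tick 3 -> clock=77. purged={a.com,f.com}
lookup f.com: not in cache (expired or never inserted)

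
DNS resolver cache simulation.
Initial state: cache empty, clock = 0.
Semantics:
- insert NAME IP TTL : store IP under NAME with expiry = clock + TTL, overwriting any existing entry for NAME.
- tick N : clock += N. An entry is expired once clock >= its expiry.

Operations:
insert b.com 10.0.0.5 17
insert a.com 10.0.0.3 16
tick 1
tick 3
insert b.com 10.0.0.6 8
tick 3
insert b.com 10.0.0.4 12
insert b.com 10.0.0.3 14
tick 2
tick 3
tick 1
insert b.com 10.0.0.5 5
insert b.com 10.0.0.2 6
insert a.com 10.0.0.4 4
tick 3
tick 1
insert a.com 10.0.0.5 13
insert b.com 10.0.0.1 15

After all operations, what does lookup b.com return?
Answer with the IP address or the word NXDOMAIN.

Op 1: insert b.com -> 10.0.0.5 (expiry=0+17=17). clock=0
Op 2: insert a.com -> 10.0.0.3 (expiry=0+16=16). clock=0
Op 3: tick 1 -> clock=1.
Op 4: tick 3 -> clock=4.
Op 5: insert b.com -> 10.0.0.6 (expiry=4+8=12). clock=4
Op 6: tick 3 -> clock=7.
Op 7: insert b.com -> 10.0.0.4 (expiry=7+12=19). clock=7
Op 8: insert b.com -> 10.0.0.3 (expiry=7+14=21). clock=7
Op 9: tick 2 -> clock=9.
Op 10: tick 3 -> clock=12.
Op 11: tick 1 -> clock=13.
Op 12: insert b.com -> 10.0.0.5 (expiry=13+5=18). clock=13
Op 13: insert b.com -> 10.0.0.2 (expiry=13+6=19). clock=13
Op 14: insert a.com -> 10.0.0.4 (expiry=13+4=17). clock=13
Op 15: tick 3 -> clock=16.
Op 16: tick 1 -> clock=17. purged={a.com}
Op 17: insert a.com -> 10.0.0.5 (expiry=17+13=30). clock=17
Op 18: insert b.com -> 10.0.0.1 (expiry=17+15=32). clock=17
lookup b.com: present, ip=10.0.0.1 expiry=32 > clock=17

Answer: 10.0.0.1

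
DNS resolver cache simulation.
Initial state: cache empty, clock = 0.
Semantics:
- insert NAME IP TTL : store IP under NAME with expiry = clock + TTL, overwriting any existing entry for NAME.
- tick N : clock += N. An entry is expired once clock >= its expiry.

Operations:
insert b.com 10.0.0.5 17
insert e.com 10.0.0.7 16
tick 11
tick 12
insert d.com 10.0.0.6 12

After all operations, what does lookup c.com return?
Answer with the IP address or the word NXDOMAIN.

Answer: NXDOMAIN

Derivation:
Op 1: insert b.com -> 10.0.0.5 (expiry=0+17=17). clock=0
Op 2: insert e.com -> 10.0.0.7 (expiry=0+16=16). clock=0
Op 3: tick 11 -> clock=11.
Op 4: tick 12 -> clock=23. purged={b.com,e.com}
Op 5: insert d.com -> 10.0.0.6 (expiry=23+12=35). clock=23
lookup c.com: not in cache (expired or never inserted)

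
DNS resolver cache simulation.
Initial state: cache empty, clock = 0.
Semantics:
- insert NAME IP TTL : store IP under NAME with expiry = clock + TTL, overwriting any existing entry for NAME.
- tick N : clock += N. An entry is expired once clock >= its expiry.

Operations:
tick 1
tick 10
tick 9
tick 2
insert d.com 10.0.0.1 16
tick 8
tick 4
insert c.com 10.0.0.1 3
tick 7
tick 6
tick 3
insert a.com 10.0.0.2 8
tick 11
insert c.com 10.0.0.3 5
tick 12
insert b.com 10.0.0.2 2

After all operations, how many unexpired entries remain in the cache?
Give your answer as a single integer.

Answer: 1

Derivation:
Op 1: tick 1 -> clock=1.
Op 2: tick 10 -> clock=11.
Op 3: tick 9 -> clock=20.
Op 4: tick 2 -> clock=22.
Op 5: insert d.com -> 10.0.0.1 (expiry=22+16=38). clock=22
Op 6: tick 8 -> clock=30.
Op 7: tick 4 -> clock=34.
Op 8: insert c.com -> 10.0.0.1 (expiry=34+3=37). clock=34
Op 9: tick 7 -> clock=41. purged={c.com,d.com}
Op 10: tick 6 -> clock=47.
Op 11: tick 3 -> clock=50.
Op 12: insert a.com -> 10.0.0.2 (expiry=50+8=58). clock=50
Op 13: tick 11 -> clock=61. purged={a.com}
Op 14: insert c.com -> 10.0.0.3 (expiry=61+5=66). clock=61
Op 15: tick 12 -> clock=73. purged={c.com}
Op 16: insert b.com -> 10.0.0.2 (expiry=73+2=75). clock=73
Final cache (unexpired): {b.com} -> size=1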